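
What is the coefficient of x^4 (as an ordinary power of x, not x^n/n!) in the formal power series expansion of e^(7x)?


The exponential series is e^y = sum_{k>=0} y^k / k!. Substituting y = 7x gives
e^(7x) = sum_{k>=0} 7^k x^k / k!.
So the coefficient of x^n is a^n/n! with a = 7, n = 4:
7^4 / 4! = 2401/24 = 2401/24

2401/24


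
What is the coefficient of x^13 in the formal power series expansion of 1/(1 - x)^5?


The expansion 1/(1 - x)^r = sum_{k>=0} C(k + r - 1, r - 1) x^k follows from the multiset / negative-binomial theorem (or from repeated differentiation of the geometric series).
For r = 5 and k = 13:
C(17, 4) = 355687428096000 / (24 * 6227020800) = 2380.

2380


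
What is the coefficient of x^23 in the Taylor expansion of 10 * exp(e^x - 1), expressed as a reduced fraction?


exp(e^x - 1) = sum_{k>=0} Bell_k x^k / k!, where Bell_k is the k-th Bell number.
So the coefficient of x^23 is 10 * Bell_23 / 23!.
Computing: Bell_23 = 44152005855084346 and 23! = 25852016738884976640000, giving
10 * 44152005855084346/25852016738884976640000 = 22076002927542173/1292600836944248832000.

22076002927542173/1292600836944248832000


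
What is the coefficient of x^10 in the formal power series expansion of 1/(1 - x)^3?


The negative binomial / multiset identity is
1/(1 - x)^r = sum_{k>=0} C(k + r - 1, r - 1) x^k.
Here r = 3 and k = 10, so the coefficient is
C(10 + 2, 2) = C(12, 2)
= 66

66


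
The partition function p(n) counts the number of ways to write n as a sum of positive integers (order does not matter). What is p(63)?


Using the generating function prod_{k>=1} 1/(1-x^k), we compute p(63).
By dynamic programming over parts 1 through 63:
p(63) = 1505499

1505499


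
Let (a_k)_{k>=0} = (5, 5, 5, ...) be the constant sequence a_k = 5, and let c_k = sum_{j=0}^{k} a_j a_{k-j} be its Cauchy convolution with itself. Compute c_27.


Since a_j = 5 for all j >= 0, the convolution sum becomes
c_k = sum_{j=0}^{k} 5 * 5 = 25 * (k + 1).
Equivalently, the generating function of (a_k) is 5/(1 - x) and its square is 25/(1 - x)^2 = sum_{k>=0} 25(k + 1) x^k.
For k = 27: 25 * 28 = 700.

700


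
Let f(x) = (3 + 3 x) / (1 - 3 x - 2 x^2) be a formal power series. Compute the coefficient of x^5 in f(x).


Write f(x) = sum_{k>=0} a_k x^k. Multiplying both sides by 1 - 3 x - 2 x^2 gives
(1 - 3 x - 2 x^2) sum_{k>=0} a_k x^k = 3 + 3 x.
Matching coefficients:
 x^0: a_0 = 3
 x^1: a_1 - 3 a_0 = 3  =>  a_1 = 3*3 + 3 = 12
 x^k (k >= 2): a_k = 3 a_{k-1} + 2 a_{k-2}.
Iterating: a_2 = 42, a_3 = 150, a_4 = 534, a_5 = 1902.
So the coefficient of x^5 is 1902.

1902


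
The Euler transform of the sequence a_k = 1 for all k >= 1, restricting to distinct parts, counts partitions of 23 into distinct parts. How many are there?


Partitions of 23 into distinct parts can be computed via generating function.
Product (1+x)(1+x^2)(1+x^3)...
The coefficient of x^23 = 104

104


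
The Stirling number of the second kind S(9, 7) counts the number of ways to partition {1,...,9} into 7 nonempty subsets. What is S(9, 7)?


Using the explicit formula S(n,k) = (1/k!) sum_{j=0}^{k} (-1)^(k-j) C(k,j) j^n:
S(9, 7) = 462
Equivalently, S(n,k) is n! times the coefficient of x^n in the EGF (e^x - 1)^k / k!.

462


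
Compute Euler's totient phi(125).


phi(n) counts integers in [1, n] coprime to n. Using the multiplicative formula phi(n) = n * prod_{p | n} (1 - 1/p):
125 = 5^3, so
phi(125) = 125 * (1 - 1/5) = 100.

100


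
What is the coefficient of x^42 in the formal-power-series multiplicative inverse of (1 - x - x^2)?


Let the inverse be f(x) = sum_{k>=0} a_k x^k. From f(x) * (1 - x - x^2) = 1 and matching coefficients:
 x^0: a_0 = 1.
 x^1: a_1 - a_0 = 0, so a_1 = 1.
 x^k (k >= 2): a_k - a_{k-1} - a_{k-2} = 0, i.e. a_k = a_{k-1} + a_{k-2}.
This is the Fibonacci-type recurrence shifted so that a_0 = a_1 = 1.
Iterating: a_0=1, a_1=1, a_2=2, a_3=3, a_4=5, a_5=8, a_6=13, a_7=21, a_8=34, a_9=55, ...
a_42 = 433494437.

433494437


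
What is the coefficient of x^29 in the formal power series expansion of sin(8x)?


The Maclaurin series is sin(t) = sum_{k>=0} (-1)^k t^(2k+1) / (2k+1)!, so substituting t = 8x, only odd powers of x are nonzero, with coefficient of x^(2k+1) equal to (-1)^k 8^(2k+1) / (2k+1)!.
Write 29 = 2*14 + 1, giving the coefficient (-1)^14 * 8^29 / 29! = 154742504910672534362390528/8841761993739701954543616000000 = 4611686018427387904/263505041412702261046875.

4611686018427387904/263505041412702261046875


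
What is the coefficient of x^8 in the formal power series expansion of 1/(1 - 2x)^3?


The general identity 1/(1 - c x)^r = sum_{k>=0} c^k C(k + r - 1, r - 1) x^k follows by substituting y = c x into 1/(1 - y)^r = sum_{k>=0} C(k + r - 1, r - 1) y^k.
For c = 2, r = 3, k = 8:
2^8 * C(10, 2) = 256 * 45 = 11520.

11520


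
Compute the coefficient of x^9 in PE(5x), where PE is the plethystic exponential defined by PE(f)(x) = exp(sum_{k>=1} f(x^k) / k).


With f(x) = 5x, the exponent is sum_{k>=1} 5 x^k / k = 5 * (-ln(1 - x)). Exponentiating:
PE(5x) = exp(-5 ln(1 - x)) = 1/(1 - x)^5.
By the negative binomial expansion, [x^n] 1/(1 - x)^5 = C(n + 4, 4).
For n = 9: C(13, 4) = 715.

715


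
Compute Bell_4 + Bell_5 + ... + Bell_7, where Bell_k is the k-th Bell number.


Recall Bell_k counts set partitions of a k-set (with Bell_0 = 1 by convention).
Bell_4 through Bell_7: 15, 52, 203, 877
Sum = 15 + 52 + 203 + 877 = 1147.

1147


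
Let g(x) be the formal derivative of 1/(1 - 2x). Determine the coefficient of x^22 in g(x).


Differentiate termwise: d/dx sum_{k>=0} 2^k x^k = sum_{k>=1} k 2^k x^(k-1) = sum_{j>=0} (j+1) 2^(j+1) x^j.
Equivalently, d/dx [1/(1 - 2x)] = 2/(1 - 2x)^2.
For j = 22: 23 * 2^23 = 23 * 8388608 = 192937984.

192937984


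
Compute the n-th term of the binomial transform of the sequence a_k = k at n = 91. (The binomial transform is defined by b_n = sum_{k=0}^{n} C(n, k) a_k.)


With a_k = k, b_n = sum_{k=0}^{n} C(n, k) k. Using k * C(n, k) = n * C(n-1, k-1) gives b_n = n * sum_{k>=1} C(n-1, k-1) = n * 2^(n-1).
For n = 91: 91 * 2^90 = 91 * 1237940039285380274899124224 = 112652543574969605015820304384.

112652543574969605015820304384


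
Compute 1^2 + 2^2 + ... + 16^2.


This power sum has a closed form given by Faulhaber's formula
sum_{k=1}^{m} k^p = (1 / (p + 1)) * sum_{j=0}^{p} C(p + 1, j) B_j m^(p + 1 - j),
but for small m direct computation is fastest:
1 + 4 + 9 + 16 + 25 + 36 + 49 + 64 + 81 + 100 + 121 + 144 + 169 + 196 + 225 + 256 = 1496.

1496


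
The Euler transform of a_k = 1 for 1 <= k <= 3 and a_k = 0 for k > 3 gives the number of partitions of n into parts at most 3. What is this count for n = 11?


Partitions of 11 into parts at most 3:
Using generating function (1-x)^(-1)(1-x^2)^(-1)(1-x^3)^(-1),
the coefficient of x^11 = 16

16


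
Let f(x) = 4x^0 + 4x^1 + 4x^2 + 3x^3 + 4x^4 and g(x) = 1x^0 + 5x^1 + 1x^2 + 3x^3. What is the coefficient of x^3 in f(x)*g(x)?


Cauchy product at x^3:
4*3 + 4*1 + 4*5 + 3*1
= 39

39


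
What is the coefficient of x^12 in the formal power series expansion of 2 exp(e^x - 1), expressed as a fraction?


exp(e^x - 1) is the exponential generating function for the Bell numbers Bell_k: exp(e^x - 1) = sum_{k>=0} Bell_k x^k / k!.
So the coefficient of x^12 in 2 exp(e^x - 1) is 2 Bell_12 / 12!.
Computing: Bell_12 = 4213597 and 12! = 479001600, giving
2 * 4213597/479001600 = 4213597/239500800.

4213597/239500800


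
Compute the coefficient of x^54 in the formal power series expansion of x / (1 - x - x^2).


Let f(x) = sum_{k>=0} a_k x^k. Multiplying f(x) * (1 - x - x^2) = x and matching coefficients gives a_0 = 0, a_1 = 1, and a_k = a_{k-1} + a_{k-2} for k >= 2. These are the Fibonacci numbers F_k.
Iterating from F_0 = 0, F_1 = 1:
F_0=0, F_1=1, F_2=1, F_3=2, F_4=3, F_5=5, F_6=8, F_7=13, F_8=21, F_9=34, ...
F_54 = 86267571272.

86267571272


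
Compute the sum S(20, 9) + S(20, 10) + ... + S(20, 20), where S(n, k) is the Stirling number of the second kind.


By definition, S(n, k) counts partitions of an n-set into exactly k nonempty blocks.
Computing row n = 20 for k = 9..20:
S(20, k): 12011282644725, 5917584964655, 1900842429486, 411016633391, 61068660380, 6302524580, 452329200, 22350954, 741285, 15675, 190, 1
Sum = 20308573294522.

20308573294522


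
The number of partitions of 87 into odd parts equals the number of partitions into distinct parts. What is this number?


Computing partitions of 87 into odd parts (1, 3, 5, ...):
Using the generating function prod_{k>=0} 1/(1-x^(2k+1)),
the count is 145578

145578


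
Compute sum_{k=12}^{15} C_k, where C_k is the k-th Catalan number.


C_12 through C_15: 208012, 742900, 2674440, 9694845
Sum = 208012 + 742900 + 2674440 + 9694845
= 13320197

13320197


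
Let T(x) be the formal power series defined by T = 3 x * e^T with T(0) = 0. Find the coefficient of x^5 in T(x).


Apply the Lagrange inversion formula: if T = 3 x * phi(T) with phi(t) = e^t, then
[x^n] T = 3^n * (1/n) [t^(n-1)] phi(t)^n = 3^n * (1/n) [t^(n-1)] e^(n t) = 3^n * (1/n) * n^(n-1) / (n-1)! = 3^n * n^(n-1) / n!.
When c = 1 this is the Cayley count of rooted labeled trees on n vertices, divided by n!.
For n = 5: 3^5 * 5^4 / 5! = 243 * 625/120 = 10125/8.

10125/8


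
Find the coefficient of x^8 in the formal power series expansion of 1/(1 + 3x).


Write 1/(1 + c x) = 1/(1 - (-c) x) and apply the geometric-series identity
1/(1 - y) = sum_{k>=0} y^k to get 1/(1 + c x) = sum_{k>=0} (-c)^k x^k.
So the coefficient of x^k is (-c)^k = (-1)^k * c^k.
Here c = 3 and k = 8:
(-3)^8 = 1 * 6561 = 6561

6561


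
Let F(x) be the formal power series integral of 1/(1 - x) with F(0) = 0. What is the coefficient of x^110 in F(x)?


1/(1 - x) = sum_{k>=0} x^k. Integrating termwise and using F(0) = 0 gives
F(x) = sum_{k>=0} x^(k+1) / (k+1) = sum_{m>=1} x^m / m = -ln(1 - x).
So the coefficient of x^110 is 1/110 = 1/110.

1/110


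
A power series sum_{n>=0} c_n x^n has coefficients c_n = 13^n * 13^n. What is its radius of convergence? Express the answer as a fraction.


By the root test (Cauchy-Hadamard), the radius is R = 1 / limsup_n |c_n|^(1/n).
Here |c_n|^(1/n) = (13^n * 13^n)^(1/n) = 13 * 13 = 169 for all n.
So R = 1/169 = 1/169.

1/169


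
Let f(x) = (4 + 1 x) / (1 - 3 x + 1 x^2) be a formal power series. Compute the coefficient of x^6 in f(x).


Write f(x) = sum_{k>=0} a_k x^k. Multiplying both sides by 1 - 3 x + 1 x^2 gives
(1 - 3 x + 1 x^2) sum_{k>=0} a_k x^k = 4 + 1 x.
Matching coefficients:
 x^0: a_0 = 4
 x^1: a_1 - 3 a_0 = 1  =>  a_1 = 3*4 + 1 = 13
 x^k (k >= 2): a_k = 3 a_{k-1} - 1 a_{k-2}.
Iterating: a_2 = 35, a_3 = 92, a_4 = 241, a_5 = 631, a_6 = 1652.
So the coefficient of x^6 is 1652.

1652


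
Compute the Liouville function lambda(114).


The Liouville function is lambda(k) = (-1)^Omega(k), where Omega(k) counts the prime factors of k with multiplicity.
Factoring: 114 = 2 * 3 * 19, so Omega(114) = 3.
lambda(114) = (-1)^3 = -1.

-1


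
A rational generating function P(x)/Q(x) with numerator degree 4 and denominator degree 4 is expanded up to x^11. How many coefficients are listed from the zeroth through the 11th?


Expanding up to x^11 gives the coefficients for x^0, x^1, ..., x^11.
That is 11 + 1 = 12 coefficients in total.

12


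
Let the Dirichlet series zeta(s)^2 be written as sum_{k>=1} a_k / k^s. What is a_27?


The Dirichlet convolution of the constant function 1 with itself gives (1 * 1)(k) = sum_{d | k} 1 = d(k), the number of positive divisors of k.
Since zeta(s) = sum_{k>=1} 1/k^s, we have zeta(s)^2 = sum_{k>=1} d(k)/k^s, so a_k = d(k).
For k = 27: the divisors are 1, 3, 9, 27.
Count = 4.

4


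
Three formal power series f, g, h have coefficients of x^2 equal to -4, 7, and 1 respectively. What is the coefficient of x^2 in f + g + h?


Series addition is componentwise:
-4 + 7 + 1
= 4

4


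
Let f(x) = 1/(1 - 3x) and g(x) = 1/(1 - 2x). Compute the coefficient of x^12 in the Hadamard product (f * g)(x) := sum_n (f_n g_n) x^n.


f has coefficients f_k = 3^k and g has coefficients g_k = 2^k, so the Hadamard product has coefficient (f*g)_k = 3^k * 2^k = 6^k.
For k = 12: 6^12 = 2176782336.

2176782336


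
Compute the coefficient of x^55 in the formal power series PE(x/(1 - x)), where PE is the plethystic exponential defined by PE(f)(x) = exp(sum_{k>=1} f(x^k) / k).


For f(x) = x/(1 - x) we have
sum_{k>=1} f(x^k) / k = sum_{k>=1} (1/k) * x^k / (1 - x^k) = sum_{k, m >= 1} x^(k m) / k,
which after exponentiating simplifies to
PE(x/(1 - x)) = prod_{k>=1} 1 / (1 - x^k).
This is the generating function for the partition function p(n), so the coefficient of x^55 is p(55).
Computing p(55) by dynamic programming over parts 1, 2, ..., 55: p(55) = 451276.

451276


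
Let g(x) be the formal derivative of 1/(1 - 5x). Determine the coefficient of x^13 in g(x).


Differentiate termwise: d/dx sum_{k>=0} 5^k x^k = sum_{k>=1} k 5^k x^(k-1) = sum_{j>=0} (j+1) 5^(j+1) x^j.
Equivalently, d/dx [1/(1 - 5x)] = 5/(1 - 5x)^2.
For j = 13: 14 * 5^14 = 14 * 6103515625 = 85449218750.

85449218750


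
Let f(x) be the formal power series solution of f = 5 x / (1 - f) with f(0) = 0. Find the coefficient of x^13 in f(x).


Apply Lagrange inversion: f = 5 x * phi(f) with phi(t) = 1/(1 - t), so
[x^n] f = 5^n * (1/n) [t^(n-1)] phi(t)^n = 5^n * (1/n) [t^(n-1)] (1 - t)^(-n) = 5^n * (1/n) C(2n - 2, n - 1) = 5^n * C_{n-1}.
For n = 13: C_12 = C(24, 12) / 13 = 2704156/13 = 208012.
With the 5^13 = 1220703125 factor, the coefficient is 1220703125 * 208012 = 253920898437500.

253920898437500


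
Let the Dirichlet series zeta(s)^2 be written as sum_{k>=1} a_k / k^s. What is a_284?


The Dirichlet convolution of the constant function 1 with itself gives (1 * 1)(k) = sum_{d | k} 1 = d(k), the number of positive divisors of k.
Since zeta(s) = sum_{k>=1} 1/k^s, we have zeta(s)^2 = sum_{k>=1} d(k)/k^s, so a_k = d(k).
For k = 284: the divisors are 1, 2, 4, 71, 142, 284.
Count = 6.

6


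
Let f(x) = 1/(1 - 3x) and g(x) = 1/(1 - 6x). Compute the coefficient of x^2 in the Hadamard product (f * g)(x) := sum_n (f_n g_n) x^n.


f has coefficients f_k = 3^k and g has coefficients g_k = 6^k, so the Hadamard product has coefficient (f*g)_k = 3^k * 6^k = 18^k.
For k = 2: 18^2 = 324.

324


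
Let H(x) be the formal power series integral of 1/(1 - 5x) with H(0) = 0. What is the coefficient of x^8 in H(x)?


1/(1 - 5x) = sum_{k>=0} 5^k x^k. Integrating termwise with H(0) = 0:
H(x) = sum_{k>=0} 5^k x^(k+1) / (k+1) = sum_{m>=1} 5^(m-1) x^m / m.
For m = 8: 5^7/8 = 78125/8 = 78125/8.

78125/8


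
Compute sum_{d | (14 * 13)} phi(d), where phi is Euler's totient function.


First, 14 * 13 = 182. One classical identity is sum_{d | n} phi(d) = n (each k in [1, n] has a unique gcd with n, and among the k's with gcd(k, n) = n/d there are phi(d) of them). So the sum equals 182. We also verify directly:
Divisors of 182: 1, 2, 7, 13, 14, 26, 91, 182.
phi values: 1, 1, 6, 12, 6, 12, 72, 72.
Sum = 182.

182


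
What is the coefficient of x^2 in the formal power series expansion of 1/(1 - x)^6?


The expansion 1/(1 - x)^r = sum_{k>=0} C(k + r - 1, r - 1) x^k follows from the multiset / negative-binomial theorem (or from repeated differentiation of the geometric series).
For r = 6 and k = 2:
C(7, 5) = 5040 / (120 * 2) = 21.

21


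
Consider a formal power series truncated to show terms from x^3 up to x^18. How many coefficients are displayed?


From x^3 to x^18 inclusive, the count is 18 - 3 + 1 = 16.

16


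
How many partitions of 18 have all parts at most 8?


Using the generating function (1-x)^(-1)(1-x^2)^(-1)...(1-x^8)^(-1),
the coefficient of x^18 counts these restricted partitions.
Result = 288

288


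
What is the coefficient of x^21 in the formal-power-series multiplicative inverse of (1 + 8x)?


The inverse is 1/(1 + 8x). Apply the geometric identity 1/(1 - y) = sum_{k>=0} y^k with y = -8x:
1/(1 + 8x) = sum_{k>=0} (-8)^k x^k.
So the coefficient of x^21 is (-8)^21 = -9223372036854775808.

-9223372036854775808


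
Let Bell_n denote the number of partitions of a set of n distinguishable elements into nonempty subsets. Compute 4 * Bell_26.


Bell_26 can be computed from the Bell triangle or from Dobinski's identity Bell_n = (1/e) * sum_{k>=0} k^n / k!.
Computing Bell_26 = 49631246523618756274.
Then 4 * 49631246523618756274 = 198524986094475025096.

198524986094475025096


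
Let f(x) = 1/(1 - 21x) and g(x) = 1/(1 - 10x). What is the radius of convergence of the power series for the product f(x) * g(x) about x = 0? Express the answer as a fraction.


The radius of 1/(1 - 21x) is 1/21 (nearest singularity at x = 1/21), and the radius of 1/(1 - 10x) is 1/10.
The product f(x)*g(x) = 1/((1 - 21x)(1 - 10x)) has singularities at both 1/21 and 1/10, so its radius of convergence is the distance to the nearest one:
min(1/21, 1/10) = 1/21.

1/21


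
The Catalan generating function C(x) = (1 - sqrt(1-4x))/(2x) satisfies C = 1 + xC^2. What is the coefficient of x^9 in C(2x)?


Substituting x -> 2x scales the n-th coefficient by 2^n, so [x^9] C(2x) = 2^9 * C_9.
C_9 = C(2*9, 9)/(10) = 48620/10 = 4862.
So 2^9 * 4862 = 512 * 4862 = 2489344.

2489344


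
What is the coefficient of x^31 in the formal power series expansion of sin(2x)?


The Maclaurin series is sin(t) = sum_{k>=0} (-1)^k t^(2k+1) / (2k+1)!, so substituting t = 2x, only odd powers of x are nonzero, with coefficient of x^(2k+1) equal to (-1)^k 2^(2k+1) / (2k+1)!.
Write 31 = 2*15 + 1, giving the coefficient (-1)^15 * 2^31 / 31! = -2147483648/8222838654177922817725562880000000 = -32/122529844256906551386796875.

-32/122529844256906551386796875


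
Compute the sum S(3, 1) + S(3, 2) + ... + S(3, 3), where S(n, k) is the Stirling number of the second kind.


By definition, S(n, k) counts partitions of an n-set into exactly k nonempty blocks.
Computing row n = 3 for k = 1..3:
S(3, k): 1, 3, 1
Sum = 5. (This equals Bell_3 since the sum runs over all k.)

5


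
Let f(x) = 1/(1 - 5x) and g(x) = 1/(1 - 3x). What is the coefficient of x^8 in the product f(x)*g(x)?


The coefficient of x^n in f*g is the Cauchy product: sum_{k=0}^{n} a^k * b^(n-k).
With a=5, b=3, n=8:
sum_{k=0}^{8} 5^k * 3^(8-k)
= 966721

966721


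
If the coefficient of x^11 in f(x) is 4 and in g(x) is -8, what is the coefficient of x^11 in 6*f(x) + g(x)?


Scalar multiplication scales coefficients: 6 * 4 = 24.
Then add the g coefficient: 24 + -8
= 16

16


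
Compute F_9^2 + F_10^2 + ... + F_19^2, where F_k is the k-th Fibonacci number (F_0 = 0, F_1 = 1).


There is a standard identity sum_{k=0}^{N} F_k^2 = F_N * F_{N+1} (proved inductively from the telescoping relation F_k^2 = F_k F_{k+1} - F_{k-1} F_k). Then
sum_{k=9}^{19} F_k^2 = F_19 F_20 - F_8 F_9.
Computing: F_19 = 4181, F_20 = 6765, F_8 = 21, F_9 = 34.
Sum = 4181 * 6765 - 21 * 34 = 28283751.

28283751


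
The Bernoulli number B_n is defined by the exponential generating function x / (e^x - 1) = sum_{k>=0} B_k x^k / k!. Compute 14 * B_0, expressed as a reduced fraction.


Bernoulli numbers can also be computed recursively via B_0 = 1 and sum_{j=0}^{m} C(m+1, j) B_j = 0 for m >= 1. Odd-index Bernoulli numbers vanish for k >= 3.
Computing B_0 = 1, so 14 * B_0 = 14 * 1 = 14.

14


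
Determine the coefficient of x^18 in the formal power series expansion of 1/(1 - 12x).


The geometric series identity gives 1/(1 - c x) = sum_{k>=0} c^k x^k, so the coefficient of x^k is c^k.
Here c = 12 and k = 18.
Computing: 12^18 = 26623333280885243904

26623333280885243904


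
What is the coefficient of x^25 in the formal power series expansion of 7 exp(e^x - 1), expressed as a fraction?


exp(e^x - 1) is the exponential generating function for the Bell numbers Bell_k: exp(e^x - 1) = sum_{k>=0} Bell_k x^k / k!.
So the coefficient of x^25 in 7 exp(e^x - 1) is 7 Bell_25 / 25!.
Computing: Bell_25 = 4638590332229999353 and 25! = 15511210043330985984000000, giving
7 * 4638590332229999353/15511210043330985984000000 = 356814640940769181/170452857619021824000000.

356814640940769181/170452857619021824000000


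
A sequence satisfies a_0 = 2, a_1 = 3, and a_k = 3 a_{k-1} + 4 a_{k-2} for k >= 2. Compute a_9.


The characteristic equation is t^2 - 3 t - 4 = 0, with roots r_1 = 4 and r_2 = -1 (so c_1 = r_1 + r_2, c_2 = -r_1 r_2 as required).
One can use the closed form a_n = A r_1^n + B r_2^n, but direct iteration is more reliable:
a_0 = 2, a_1 = 3, a_2 = 17, a_3 = 63, a_4 = 257, a_5 = 1023, a_6 = 4097, a_7 = 16383, a_8 = 65537, a_9 = 262143.
So a_9 = 262143.

262143


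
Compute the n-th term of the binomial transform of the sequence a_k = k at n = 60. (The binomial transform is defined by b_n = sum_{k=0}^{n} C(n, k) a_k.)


With a_k = k, b_n = sum_{k=0}^{n} C(n, k) k. Using k * C(n, k) = n * C(n-1, k-1) gives b_n = n * sum_{k>=1} C(n-1, k-1) = n * 2^(n-1).
For n = 60: 60 * 2^59 = 60 * 576460752303423488 = 34587645138205409280.

34587645138205409280


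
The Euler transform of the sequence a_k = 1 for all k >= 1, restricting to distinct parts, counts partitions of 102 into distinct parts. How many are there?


Partitions of 102 into distinct parts can be computed via generating function.
Product (1+x)(1+x^2)(1+x^3)...
The coefficient of x^102 = 525016

525016


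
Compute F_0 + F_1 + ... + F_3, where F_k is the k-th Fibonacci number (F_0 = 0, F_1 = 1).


Use the identity sum_{k=0}^{N} F_k = F_{N+2} - 1 (which follows from F_{k+2} - F_{k+1} = F_k). Then
sum_{k=0}^{3} F_k = (F_{5} - 1) - (F_{1} - 1) = F_{5} - F_{1}.
Computing: F_{5} = 5, F_{1} = 1, so
Sum = 5 - 1 = 4.

4


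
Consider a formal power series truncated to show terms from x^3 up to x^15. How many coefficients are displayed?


From x^3 to x^15 inclusive, the count is 15 - 3 + 1 = 13.

13


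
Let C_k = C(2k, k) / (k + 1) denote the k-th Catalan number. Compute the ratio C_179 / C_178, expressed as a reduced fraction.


Using C_k = (2k)! / (k! (k+1)!), the ratio C_{k+1}/C_k simplifies to
C_{k+1}/C_k = [(2k+2)! / ((k+1)! (k+2)!)] * [k! (k+1)! / (2k)!]
 = (2k+2)(2k+1) / ((k+1)(k+2)) = 2(2k+1) / (k+2).
For k = 178: 2(2*178 + 1) / (178 + 2) = 714/180 = 119/30.

119/30


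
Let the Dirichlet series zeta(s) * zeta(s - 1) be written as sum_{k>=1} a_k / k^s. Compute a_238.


Convolution gives a_k = sum_{d | k} d * 1 = sum_{d | k} d = sigma(k), the sum of positive divisors of k.
For k = 238, the divisors are 1, 2, 7, 14, 17, 34, 119, 238, so
sigma(238) = 1 + 2 + 7 + 14 + 17 + 34 + 119 + 238 = 432.

432


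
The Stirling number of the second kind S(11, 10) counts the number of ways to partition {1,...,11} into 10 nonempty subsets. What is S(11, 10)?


Using the explicit formula S(n,k) = (1/k!) sum_{j=0}^{k} (-1)^(k-j) C(k,j) j^n:
S(11, 10) = 55
Equivalently, S(n,k) is n! times the coefficient of x^n in the EGF (e^x - 1)^k / k!.

55


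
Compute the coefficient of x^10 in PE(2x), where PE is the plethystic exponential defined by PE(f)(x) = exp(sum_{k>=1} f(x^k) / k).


With f(x) = 2x, the exponent is sum_{k>=1} 2 x^k / k = 2 * (-ln(1 - x)). Exponentiating:
PE(2x) = exp(-2 ln(1 - x)) = 1/(1 - x)^2.
By the negative binomial expansion, [x^n] 1/(1 - x)^2 = C(n + 1, 1).
For n = 10: C(11, 1) = 11.

11


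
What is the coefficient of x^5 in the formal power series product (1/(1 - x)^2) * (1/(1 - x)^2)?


Combine the factors: (1/(1 - x)^2) * (1/(1 - x)^2) = 1/(1 - x)^4.
Then use 1/(1 - x)^r = sum_{k>=0} C(k + r - 1, r - 1) x^k with r = 4 and k = 5:
C(8, 3) = 56.

56


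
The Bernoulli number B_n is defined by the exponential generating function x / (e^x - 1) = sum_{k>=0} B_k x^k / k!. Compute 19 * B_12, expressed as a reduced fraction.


Bernoulli numbers can also be computed recursively via B_0 = 1 and sum_{j=0}^{m} C(m+1, j) B_j = 0 for m >= 1. Odd-index Bernoulli numbers vanish for k >= 3.
Computing B_12 = -691/2730, so 19 * B_12 = 19 * -691/2730 = -13129/2730.

-13129/2730


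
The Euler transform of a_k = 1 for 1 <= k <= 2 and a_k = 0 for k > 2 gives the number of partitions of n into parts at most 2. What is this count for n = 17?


Partitions of 17 into parts at most 2:
Using generating function (1-x)^(-1)(1-x^2)^(-1),
the coefficient of x^17 = 9

9


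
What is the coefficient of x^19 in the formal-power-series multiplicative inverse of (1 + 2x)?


The inverse is 1/(1 + 2x). Apply the geometric identity 1/(1 - y) = sum_{k>=0} y^k with y = -2x:
1/(1 + 2x) = sum_{k>=0} (-2)^k x^k.
So the coefficient of x^19 is (-2)^19 = -524288.

-524288


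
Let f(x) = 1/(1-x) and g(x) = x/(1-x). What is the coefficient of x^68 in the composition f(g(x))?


First simplify the composition: f(g(x)) = 1/(1 - x/(1-x)) = (1-x)/((1-x) - x) = (1-x)/(1-2x).
Now extract the coefficient. Write (1-x)/(1-2x) = 1/(1-2x) - x/(1-2x).
The coefficient of x^n in 1/(1-2x) is 2^n, and in x/(1-2x) is 2^(n-1) (for n >= 1).
So the coefficient of x^68 is 2^68 - 2^67 = 295147905179352825856 - 147573952589676412928 = 147573952589676412928.

147573952589676412928


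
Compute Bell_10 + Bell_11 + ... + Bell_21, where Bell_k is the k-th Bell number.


Recall Bell_k counts set partitions of a k-set (with Bell_0 = 1 by convention).
Bell_10 through Bell_21: 115975, 678570, 4213597, 27644437, 190899322, 1382958545, 10480142147, 82864869804, 682076806159, 5832742205057, 51724158235372, 474869816156751
Sum = 115975 + 678570 + 4213597 + 27644437 + 190899322 + 1382958545 + 10480142147 + 82864869804 + 682076806159 + 5832742205057 + 51724158235372 + 474869816156751 = 533203744925736.

533203744925736


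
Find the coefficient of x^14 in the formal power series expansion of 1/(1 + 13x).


Write 1/(1 + c x) = 1/(1 - (-c) x) and apply the geometric-series identity
1/(1 - y) = sum_{k>=0} y^k to get 1/(1 + c x) = sum_{k>=0} (-c)^k x^k.
So the coefficient of x^k is (-c)^k = (-1)^k * c^k.
Here c = 13 and k = 14:
(-13)^14 = 1 * 3937376385699289 = 3937376385699289

3937376385699289


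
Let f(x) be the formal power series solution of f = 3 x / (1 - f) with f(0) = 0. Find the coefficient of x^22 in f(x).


Apply Lagrange inversion: f = 3 x * phi(f) with phi(t) = 1/(1 - t), so
[x^n] f = 3^n * (1/n) [t^(n-1)] phi(t)^n = 3^n * (1/n) [t^(n-1)] (1 - t)^(-n) = 3^n * (1/n) C(2n - 2, n - 1) = 3^n * C_{n-1}.
For n = 22: C_21 = C(42, 21) / 22 = 538257874440/22 = 24466267020.
With the 3^22 = 31381059609 factor, the coefficient is 31381059609 * 24466267020 = 767777383764330795180.

767777383764330795180


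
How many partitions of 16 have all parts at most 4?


Using the generating function (1-x)^(-1)(1-x^2)^(-1)...(1-x^4)^(-1),
the coefficient of x^16 counts these restricted partitions.
Result = 64

64


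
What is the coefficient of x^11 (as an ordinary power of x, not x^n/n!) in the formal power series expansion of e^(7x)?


The exponential series is e^y = sum_{k>=0} y^k / k!. Substituting y = 7x gives
e^(7x) = sum_{k>=0} 7^k x^k / k!.
So the coefficient of x^n is a^n/n! with a = 7, n = 11:
7^11 / 11! = 1977326743/39916800 = 282475249/5702400

282475249/5702400


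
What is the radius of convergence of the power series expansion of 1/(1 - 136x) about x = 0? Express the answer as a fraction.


Expanding 1/(1 - 136x) = sum_{k>=0} 136^k x^k, the series converges when |136x| < 1, i.e., |x| < 1/136.
So the radius of convergence is 1/136 = 1/136.

1/136


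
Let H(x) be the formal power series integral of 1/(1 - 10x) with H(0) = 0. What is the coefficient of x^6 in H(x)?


1/(1 - 10x) = sum_{k>=0} 10^k x^k. Integrating termwise with H(0) = 0:
H(x) = sum_{k>=0} 10^k x^(k+1) / (k+1) = sum_{m>=1} 10^(m-1) x^m / m.
For m = 6: 10^5/6 = 100000/6 = 50000/3.

50000/3


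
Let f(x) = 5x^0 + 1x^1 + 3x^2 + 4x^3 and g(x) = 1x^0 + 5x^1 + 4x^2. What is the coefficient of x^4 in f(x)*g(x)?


Cauchy product at x^4:
3*4 + 4*5
= 32

32


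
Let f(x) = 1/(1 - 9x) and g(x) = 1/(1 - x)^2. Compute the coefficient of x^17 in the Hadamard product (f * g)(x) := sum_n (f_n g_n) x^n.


f has coefficients f_k = 9^k. For g = 1/(1 - x)^2 the coefficient is g_k = C(k + 1, 1) = k + 1. The Hadamard coefficient is (f * g)_k = 9^k * (k + 1).
For k = 17: 9^17 * 18 = 16677181699666569 * 18 = 300189270593998242.

300189270593998242


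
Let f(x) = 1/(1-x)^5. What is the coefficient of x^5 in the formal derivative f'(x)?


Differentiate: d/dx [ 1/(1-x)^r ] = r / (1-x)^(r+1).
Here r = 5, so f'(x) = 5 / (1-x)^6.
The expansion of 1/(1-x)^(r+1) has coefficient of x^n equal to C(n+r, r).
So the coefficient of x^5 in f'(x) is
5 * C(10, 5) = 5 * 252 = 1260

1260


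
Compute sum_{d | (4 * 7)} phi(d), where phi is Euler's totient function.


First, 4 * 7 = 28. One classical identity is sum_{d | n} phi(d) = n (each k in [1, n] has a unique gcd with n, and among the k's with gcd(k, n) = n/d there are phi(d) of them). So the sum equals 28. We also verify directly:
Divisors of 28: 1, 2, 4, 7, 14, 28.
phi values: 1, 1, 2, 6, 6, 12.
Sum = 28.

28


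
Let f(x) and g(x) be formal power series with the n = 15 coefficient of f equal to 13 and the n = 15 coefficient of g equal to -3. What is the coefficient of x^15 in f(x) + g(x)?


Addition of formal power series is termwise.
The coefficient of x^15 in f + g = 13 + -3
= 10

10


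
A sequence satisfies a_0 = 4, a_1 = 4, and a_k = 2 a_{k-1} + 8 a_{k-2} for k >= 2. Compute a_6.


The characteristic equation is t^2 - 2 t - 8 = 0, with roots r_1 = 4 and r_2 = -2 (so c_1 = r_1 + r_2, c_2 = -r_1 r_2 as required).
One can use the closed form a_n = A r_1^n + B r_2^n, but direct iteration is more reliable:
a_0 = 4, a_1 = 4, a_2 = 40, a_3 = 112, a_4 = 544, a_5 = 1984, a_6 = 8320.
So a_6 = 8320.

8320


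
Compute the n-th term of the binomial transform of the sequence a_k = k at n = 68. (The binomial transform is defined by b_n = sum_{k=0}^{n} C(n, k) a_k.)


With a_k = k, b_n = sum_{k=0}^{n} C(n, k) k. Using k * C(n, k) = n * C(n-1, k-1) gives b_n = n * sum_{k>=1} C(n-1, k-1) = n * 2^(n-1).
For n = 68: 68 * 2^67 = 68 * 147573952589676412928 = 10035028776097996079104.

10035028776097996079104


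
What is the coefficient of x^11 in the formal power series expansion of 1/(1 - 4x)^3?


The general identity 1/(1 - c x)^r = sum_{k>=0} c^k C(k + r - 1, r - 1) x^k follows by substituting y = c x into 1/(1 - y)^r = sum_{k>=0} C(k + r - 1, r - 1) y^k.
For c = 4, r = 3, k = 11:
4^11 * C(13, 2) = 4194304 * 78 = 327155712.

327155712


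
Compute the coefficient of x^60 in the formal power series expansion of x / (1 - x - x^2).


Let f(x) = sum_{k>=0} a_k x^k. Multiplying f(x) * (1 - x - x^2) = x and matching coefficients gives a_0 = 0, a_1 = 1, and a_k = a_{k-1} + a_{k-2} for k >= 2. These are the Fibonacci numbers F_k.
Iterating from F_0 = 0, F_1 = 1:
F_0=0, F_1=1, F_2=1, F_3=2, F_4=3, F_5=5, F_6=8, F_7=13, F_8=21, F_9=34, ...
F_60 = 1548008755920.

1548008755920


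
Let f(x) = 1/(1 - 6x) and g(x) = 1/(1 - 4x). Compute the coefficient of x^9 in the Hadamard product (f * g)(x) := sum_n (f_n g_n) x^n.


f has coefficients f_k = 6^k and g has coefficients g_k = 4^k, so the Hadamard product has coefficient (f*g)_k = 6^k * 4^k = 24^k.
For k = 9: 24^9 = 2641807540224.

2641807540224


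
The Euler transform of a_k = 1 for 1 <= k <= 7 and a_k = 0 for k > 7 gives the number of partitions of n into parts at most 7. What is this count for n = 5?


Partitions of 5 into parts at most 7:
Using generating function (1-x)^(-1)(1-x^2)^(-1)...(1-x^7)^(-1),
the coefficient of x^5 = 7

7


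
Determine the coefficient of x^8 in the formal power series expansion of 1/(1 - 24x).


The geometric series identity gives 1/(1 - c x) = sum_{k>=0} c^k x^k, so the coefficient of x^k is c^k.
Here c = 24 and k = 8.
Computing: 24^8 = 110075314176

110075314176


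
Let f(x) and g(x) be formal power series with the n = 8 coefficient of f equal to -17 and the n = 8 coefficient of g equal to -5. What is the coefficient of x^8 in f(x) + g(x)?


Addition of formal power series is termwise.
The coefficient of x^8 in f + g = -17 + -5
= -22

-22


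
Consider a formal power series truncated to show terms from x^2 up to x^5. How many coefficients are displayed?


From x^2 to x^5 inclusive, the count is 5 - 2 + 1 = 4.

4


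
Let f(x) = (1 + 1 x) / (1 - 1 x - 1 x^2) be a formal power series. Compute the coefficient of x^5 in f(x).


Write f(x) = sum_{k>=0} a_k x^k. Multiplying both sides by 1 - 1 x - 1 x^2 gives
(1 - 1 x - 1 x^2) sum_{k>=0} a_k x^k = 1 + 1 x.
Matching coefficients:
 x^0: a_0 = 1
 x^1: a_1 - 1 a_0 = 1  =>  a_1 = 1*1 + 1 = 2
 x^k (k >= 2): a_k = 1 a_{k-1} + 1 a_{k-2}.
Iterating: a_2 = 3, a_3 = 5, a_4 = 8, a_5 = 13.
So the coefficient of x^5 is 13.

13


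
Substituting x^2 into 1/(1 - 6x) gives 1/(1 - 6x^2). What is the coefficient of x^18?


The coefficient of x^(2m) in 1/(1 - 6x^2) is 6^m.
With n = 18 = 2*9, the coefficient is 6^9 = 10077696.

10077696


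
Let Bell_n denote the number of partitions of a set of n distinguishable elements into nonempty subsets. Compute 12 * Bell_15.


Bell_15 can be computed from the Bell triangle or from Dobinski's identity Bell_n = (1/e) * sum_{k>=0} k^n / k!.
Computing Bell_15 = 1382958545.
Then 12 * 1382958545 = 16595502540.

16595502540


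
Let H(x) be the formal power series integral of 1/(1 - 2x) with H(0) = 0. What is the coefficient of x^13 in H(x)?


1/(1 - 2x) = sum_{k>=0} 2^k x^k. Integrating termwise with H(0) = 0:
H(x) = sum_{k>=0} 2^k x^(k+1) / (k+1) = sum_{m>=1} 2^(m-1) x^m / m.
For m = 13: 2^12/13 = 4096/13 = 4096/13.

4096/13


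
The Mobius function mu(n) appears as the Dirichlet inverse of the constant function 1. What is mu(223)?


223 = 223 (all distinct primes).
mu(223) = (-1)^1 = -1

-1


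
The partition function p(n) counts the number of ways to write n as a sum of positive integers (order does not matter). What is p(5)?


Using the generating function prod_{k>=1} 1/(1-x^k), we compute p(5).
By dynamic programming over parts 1 through 5:
p(5) = 7

7


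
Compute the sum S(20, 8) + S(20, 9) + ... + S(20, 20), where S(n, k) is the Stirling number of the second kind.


By definition, S(n, k) counts partitions of an n-set into exactly k nonempty blocks.
Computing row n = 20 for k = 8..20:
S(20, k): 15170932662679, 12011282644725, 5917584964655, 1900842429486, 411016633391, 61068660380, 6302524580, 452329200, 22350954, 741285, 15675, 190, 1
Sum = 35479505957201.

35479505957201


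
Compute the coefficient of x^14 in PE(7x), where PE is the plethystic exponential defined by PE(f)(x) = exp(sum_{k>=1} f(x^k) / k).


With f(x) = 7x, the exponent is sum_{k>=1} 7 x^k / k = 7 * (-ln(1 - x)). Exponentiating:
PE(7x) = exp(-7 ln(1 - x)) = 1/(1 - x)^7.
By the negative binomial expansion, [x^n] 1/(1 - x)^7 = C(n + 6, 6).
For n = 14: C(20, 6) = 38760.

38760


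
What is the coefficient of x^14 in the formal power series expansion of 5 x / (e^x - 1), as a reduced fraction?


The exponential generating function for Bernoulli numbers is
x / (e^x - 1) = sum_{k>=0} B_k x^k / k!.
So the coefficient of x^14 in 5 x / (e^x - 1) is 5 B_14 / 14!.
Computing: B_14 = 7/6, 14! = 87178291200, giving
5 * 7/6 / 87178291200 = 1/14944849920.

1/14944849920


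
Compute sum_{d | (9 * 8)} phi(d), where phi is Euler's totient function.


First, 9 * 8 = 72. One classical identity is sum_{d | n} phi(d) = n (each k in [1, n] has a unique gcd with n, and among the k's with gcd(k, n) = n/d there are phi(d) of them). So the sum equals 72. We also verify directly:
Divisors of 72: 1, 2, 3, 4, 6, 8, 9, 12, 18, 24, 36, 72.
phi values: 1, 1, 2, 2, 2, 4, 6, 4, 6, 8, 12, 24.
Sum = 72.

72


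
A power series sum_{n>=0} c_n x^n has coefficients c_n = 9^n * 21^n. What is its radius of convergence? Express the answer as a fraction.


By the root test (Cauchy-Hadamard), the radius is R = 1 / limsup_n |c_n|^(1/n).
Here |c_n|^(1/n) = (9^n * 21^n)^(1/n) = 9 * 21 = 189 for all n.
So R = 1/189 = 1/189.

1/189


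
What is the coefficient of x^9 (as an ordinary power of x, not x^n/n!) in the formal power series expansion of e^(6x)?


The exponential series is e^y = sum_{k>=0} y^k / k!. Substituting y = 6x gives
e^(6x) = sum_{k>=0} 6^k x^k / k!.
So the coefficient of x^n is a^n/n! with a = 6, n = 9:
6^9 / 9! = 10077696/362880 = 972/35

972/35


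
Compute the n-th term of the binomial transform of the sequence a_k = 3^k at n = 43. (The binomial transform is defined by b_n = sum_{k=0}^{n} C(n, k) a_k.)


With a_k = 3^k, b_n = sum_{k=0}^{n} C(n, k) 3^k = (1 + 3)^n by the binomial theorem.
For n = 43: (1 + 3)^43 = 4^43 = 77371252455336267181195264.

77371252455336267181195264


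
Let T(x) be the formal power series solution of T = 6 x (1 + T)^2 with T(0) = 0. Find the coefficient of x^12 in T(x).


Apply the Lagrange inversion formula: if T = 6 x * phi(T) with phi(t) = (1 + t)^2, then [x^n] T = 6^n * (1/n) [t^(n-1)] phi(t)^n = 6^n * (1/n) [t^(n-1)] (1 + t)^(2n) = 6^n * (1/n) C(2n, n-1).
Using the identity C(2n, n-1) = C(2n, n) * n / (n+1), the unscaled factor equals C(2n, n) / (n+1) = C_n, the n-th Catalan number.
For n = 12: C_12 = C(24, 12) / 13 = 2704156/13 = 208012.
With the 6^12 = 2176782336 factor, the coefficient is 2176782336 * 208012 = 452796847276032.

452796847276032


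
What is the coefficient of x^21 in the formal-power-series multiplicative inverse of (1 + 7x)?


The inverse is 1/(1 + 7x). Apply the geometric identity 1/(1 - y) = sum_{k>=0} y^k with y = -7x:
1/(1 + 7x) = sum_{k>=0} (-7)^k x^k.
So the coefficient of x^21 is (-7)^21 = -558545864083284007.

-558545864083284007


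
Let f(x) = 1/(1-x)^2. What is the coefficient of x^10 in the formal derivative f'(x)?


Differentiate: d/dx [ 1/(1-x)^r ] = r / (1-x)^(r+1).
Here r = 2, so f'(x) = 2 / (1-x)^3.
The expansion of 1/(1-x)^(r+1) has coefficient of x^n equal to C(n+r, r).
So the coefficient of x^10 in f'(x) is
2 * C(12, 2) = 2 * 66 = 132

132


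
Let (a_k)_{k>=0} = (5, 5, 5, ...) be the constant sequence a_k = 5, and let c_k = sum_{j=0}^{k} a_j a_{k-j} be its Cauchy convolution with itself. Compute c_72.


Since a_j = 5 for all j >= 0, the convolution sum becomes
c_k = sum_{j=0}^{k} 5 * 5 = 25 * (k + 1).
Equivalently, the generating function of (a_k) is 5/(1 - x) and its square is 25/(1 - x)^2 = sum_{k>=0} 25(k + 1) x^k.
For k = 72: 25 * 73 = 1825.

1825


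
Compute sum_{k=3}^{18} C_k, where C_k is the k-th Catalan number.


C_3 through C_18: 5, 14, 42, 132, 429, 1430, 4862, 16796, 58786, 208012, 742900, 2674440, 9694845, 35357670, 129644790, 477638700
Sum = 5 + 14 + 42 + 132 + 429 + 1430 + 4862 + 16796 + 58786 + 208012 + 742900 + 2674440 + 9694845 + 35357670 + 129644790 + 477638700
= 656043853

656043853


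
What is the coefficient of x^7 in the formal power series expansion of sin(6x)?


The Maclaurin series is sin(t) = sum_{k>=0} (-1)^k t^(2k+1) / (2k+1)!, so substituting t = 6x, only odd powers of x are nonzero, with coefficient of x^(2k+1) equal to (-1)^k 6^(2k+1) / (2k+1)!.
Write 7 = 2*3 + 1, giving the coefficient (-1)^3 * 6^7 / 7! = -279936/5040 = -1944/35.

-1944/35


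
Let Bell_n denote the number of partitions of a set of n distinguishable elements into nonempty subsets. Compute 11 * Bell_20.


Bell_20 can be computed from the Bell triangle or from Dobinski's identity Bell_n = (1/e) * sum_{k>=0} k^n / k!.
Computing Bell_20 = 51724158235372.
Then 11 * 51724158235372 = 568965740589092.

568965740589092


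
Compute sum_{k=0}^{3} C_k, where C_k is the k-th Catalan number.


C_0 through C_3: 1, 1, 2, 5
Sum = 1 + 1 + 2 + 5
= 9

9


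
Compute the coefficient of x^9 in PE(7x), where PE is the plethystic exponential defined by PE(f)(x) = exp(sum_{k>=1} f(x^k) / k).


With f(x) = 7x, the exponent is sum_{k>=1} 7 x^k / k = 7 * (-ln(1 - x)). Exponentiating:
PE(7x) = exp(-7 ln(1 - x)) = 1/(1 - x)^7.
By the negative binomial expansion, [x^n] 1/(1 - x)^7 = C(n + 6, 6).
For n = 9: C(15, 6) = 5005.

5005


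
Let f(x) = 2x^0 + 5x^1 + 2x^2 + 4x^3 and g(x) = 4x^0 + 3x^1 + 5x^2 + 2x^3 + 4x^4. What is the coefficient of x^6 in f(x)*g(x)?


Cauchy product at x^6:
2*4 + 4*2
= 16

16
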